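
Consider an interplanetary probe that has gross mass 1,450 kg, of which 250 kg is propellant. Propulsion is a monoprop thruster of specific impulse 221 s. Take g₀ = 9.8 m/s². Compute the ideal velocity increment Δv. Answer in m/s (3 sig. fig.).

Δv ≈ 410 m/s

v_e = Isp · g₀ = 221 × 9.8 = 2165.8 m/s.
m_f = m₀ − m_prop = 1,450 − 250 = 1,200 kg.
Δv = v_e · ln(m₀/m_f) = 2165.8 × ln(1.208) = 2165.8 × 0.1892 ≈ 409.9 m/s.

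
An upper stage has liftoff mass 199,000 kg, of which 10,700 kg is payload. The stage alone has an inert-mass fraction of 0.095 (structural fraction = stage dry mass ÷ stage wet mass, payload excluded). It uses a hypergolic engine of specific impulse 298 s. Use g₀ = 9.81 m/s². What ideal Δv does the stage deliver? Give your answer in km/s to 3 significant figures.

Stage wet mass = m₀ − payload = 199,000 − 10,700 = 188,300 kg.
Stage dry mass = ε × stage wet mass = 0.095 × 188,300 = 17,888.5 kg.
Burnout mass m_f = stage dry + payload = 17,888.5 + 10,700 = 28,588.5 kg.
v_e = Isp · g₀ = 298 × 9.81 = 2923.4 m/s.
Using Δv = v_e ln(m₀/m_f): Δv = v_e · ln(199,000/28,588.5) = 2923.4 × ln(6.961) = 2923.4 × 1.9403 ≈ 5672 m/s.

Δv ≈ 5.67 km/s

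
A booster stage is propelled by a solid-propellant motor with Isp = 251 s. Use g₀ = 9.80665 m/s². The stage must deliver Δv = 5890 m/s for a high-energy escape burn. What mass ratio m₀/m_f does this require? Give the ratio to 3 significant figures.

mass ratio ≈ 10.9

v_e = Isp · g₀ = 251 × 9.80665 = 2461.5 m/s.
m₀/m_f = exp(Δv / v_e) = exp(5890 / 2461.5) = exp(2.3929) = 10.9450.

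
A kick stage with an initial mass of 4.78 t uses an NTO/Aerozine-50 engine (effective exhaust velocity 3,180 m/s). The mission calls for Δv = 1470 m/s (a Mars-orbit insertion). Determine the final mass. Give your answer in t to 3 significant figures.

m₀/m_f = exp(Δv / v_e) = exp(1470 / 3180.0) = exp(0.4623) = 1.5877.
m_f = m₀ / 1.5877 = 4.78 / 1.5877 = 3.01064 t.

final mass ≈ 3.01 t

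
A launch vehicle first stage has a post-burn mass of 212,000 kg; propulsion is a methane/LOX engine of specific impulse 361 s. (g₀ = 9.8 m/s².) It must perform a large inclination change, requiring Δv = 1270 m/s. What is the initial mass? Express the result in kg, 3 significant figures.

initial mass ≈ 304000 kg

v_e = Isp · g₀ = 361 × 9.8 = 3537.8 m/s.
By the Tsiolkovsky rocket equation, m₀/m_f = exp(Δv / v_e) = exp(1270 / 3537.8) = exp(0.3590) = 1.4319.
m₀ = m_f × 1.4319 = 212,000 × 1.4319 = 303,563 kg.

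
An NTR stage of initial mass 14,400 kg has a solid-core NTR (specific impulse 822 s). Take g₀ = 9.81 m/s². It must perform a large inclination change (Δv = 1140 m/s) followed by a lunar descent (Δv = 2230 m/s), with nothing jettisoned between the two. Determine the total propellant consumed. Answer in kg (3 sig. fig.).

total propellant consumed ≈ 4920 kg

v_e = Isp · g₀ = 822 × 9.81 = 8063.8 m/s.
After the first burn: m = 14400 × exp(−1140/8063.8) = 14400 × 0.86817 = 12,501.6 kg.
After the second burn: m = 12,501.6 × exp(−2230/8063.8) = 12,501.6 × 0.75840 = 9,481.21 kg.
Total propellant = m₀ − m_final = 14400 − 9,481.21 = 4,918.79 kg.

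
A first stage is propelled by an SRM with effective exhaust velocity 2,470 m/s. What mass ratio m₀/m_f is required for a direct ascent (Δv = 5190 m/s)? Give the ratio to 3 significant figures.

m₀/m_f = exp(Δv / v_e) = exp(5190 / 2470.0) = exp(2.1012) = 8.1761.

mass ratio ≈ 8.18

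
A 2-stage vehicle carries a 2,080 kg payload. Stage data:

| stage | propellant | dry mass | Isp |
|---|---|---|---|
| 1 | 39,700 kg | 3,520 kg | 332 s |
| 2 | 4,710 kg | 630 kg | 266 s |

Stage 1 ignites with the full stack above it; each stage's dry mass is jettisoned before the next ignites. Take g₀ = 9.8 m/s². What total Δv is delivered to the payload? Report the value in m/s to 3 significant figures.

Δv ≈ 7610 m/s

Ignition mass of stage 1 = 39,700+3,520 + 4,710+630 + 2,080 = 50,640 kg.
Stage 1: m₀ = 50,640 kg, m_f = 50,640 − 39,700 = 10,940 kg; Δv = 332×9.8×ln(4.629) = 3253.6×1.5323 ≈ 4986 m/s.
Stage 2: m₀ = 7,420 kg, m_f = 7,420 − 4,710 = 2,710 kg; Δv = 266×9.8×ln(2.738) = 2606.8×1.0072 ≈ 2626 m/s.
Total Δv = 4986 + 2626 = 7612 m/s.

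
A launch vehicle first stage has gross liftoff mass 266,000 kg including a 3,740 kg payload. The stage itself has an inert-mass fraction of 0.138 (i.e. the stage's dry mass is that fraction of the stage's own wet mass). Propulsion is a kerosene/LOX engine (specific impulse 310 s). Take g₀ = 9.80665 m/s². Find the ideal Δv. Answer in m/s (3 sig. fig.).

Stage wet mass = m₀ − payload = 266,000 − 3,740 = 262,260 kg.
Stage dry mass = ε × stage wet mass = 0.138 × 262,260 = 36,191.9 kg.
Burnout mass m_f = stage dry + payload = 36,191.9 + 3,740 = 39,931.9 kg.
v_e = Isp · g₀ = 310 × 9.80665 = 3040.1 m/s.
Rocket equation: Δv = v_e · ln(266,000/39,931.9) = 3040.1 × ln(6.661) = 3040.1 × 1.8963 ≈ 5765 m/s.

Δv ≈ 5760 m/s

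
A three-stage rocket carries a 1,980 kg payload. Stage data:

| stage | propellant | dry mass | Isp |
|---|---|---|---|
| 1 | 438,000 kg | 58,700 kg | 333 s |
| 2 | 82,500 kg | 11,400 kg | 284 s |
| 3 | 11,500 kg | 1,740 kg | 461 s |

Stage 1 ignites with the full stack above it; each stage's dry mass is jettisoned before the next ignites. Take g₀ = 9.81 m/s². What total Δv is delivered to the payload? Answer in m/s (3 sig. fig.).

Ignition mass of stage 1 = 438,000+58,700 + 82,500+11,400 + 11,500+1,740 + 1,980 = 605,820 kg.
Stage 1: m₀ = 605,820 kg, m_f = 605,820 − 438,000 = 167,820 kg; Δv = 333×9.81×ln(3.61) = 3266.7×1.2837 ≈ 4193 m/s.
Stage 2: m₀ = 109,120 kg, m_f = 109,120 − 82,500 = 26,620 kg; Δv = 284×9.81×ln(4.099) = 2786.0×1.4108 ≈ 3931 m/s.
Stage 3: m₀ = 15,220 kg, m_f = 15,220 − 11,500 = 3,720 kg; Δv = 461×9.81×ln(4.091) = 4522.4×1.4089 ≈ 6372 m/s.
Total Δv = 4193 + 3931 + 6372 = 14496 m/s.

Δv ≈ 14500 m/s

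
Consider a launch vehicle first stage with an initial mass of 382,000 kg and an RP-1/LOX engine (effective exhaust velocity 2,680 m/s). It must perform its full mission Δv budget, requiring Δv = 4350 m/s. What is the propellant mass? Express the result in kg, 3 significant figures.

m₀/m_f = exp(Δv / v_e) = exp(4350 / 2680.0) = exp(1.6231) = 5.0690.
m_f = 382,000 / 5.0690 = 75,360 kg, so propellant = m₀ − m_f = 382,000 − 75,360 = 306,640 kg.

propellant mass ≈ 307000 kg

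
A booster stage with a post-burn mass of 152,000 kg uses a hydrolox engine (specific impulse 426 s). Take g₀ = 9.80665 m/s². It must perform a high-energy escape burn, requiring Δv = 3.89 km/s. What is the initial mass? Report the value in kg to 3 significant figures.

v_e = Isp · g₀ = 426 × 9.80665 = 4177.6 m/s.
From the ideal rocket equation, m₀/m_f = exp(Δv / v_e) = exp(3890 / 4177.6) = exp(0.9311) = 2.5374.
m₀ = m_f × 2.5374 = 152,000 × 2.5374 = 385,685 kg.

initial mass ≈ 386000 kg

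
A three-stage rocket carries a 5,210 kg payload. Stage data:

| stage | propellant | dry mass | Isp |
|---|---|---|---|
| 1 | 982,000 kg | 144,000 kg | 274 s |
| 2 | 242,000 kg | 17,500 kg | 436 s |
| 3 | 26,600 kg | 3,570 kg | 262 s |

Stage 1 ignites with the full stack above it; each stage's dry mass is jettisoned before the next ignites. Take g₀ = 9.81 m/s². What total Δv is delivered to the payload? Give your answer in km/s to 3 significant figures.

Δv ≈ 14.1 km/s

Ignition mass of stage 1 = 982,000+144,000 + 242,000+17,500 + 26,600+3,570 + 5,210 = 1,420,880 kg.
Stage 1: m₀ = 1,420,880 kg, m_f = 1,420,880 − 982,000 = 438,880 kg; Δv = 274×9.81×ln(3.238) = 2687.9×1.1748 ≈ 3158 m/s.
Stage 2: m₀ = 294,880 kg, m_f = 294,880 − 242,000 = 52,880 kg; Δv = 436×9.81×ln(5.576) = 4277.2×1.7185 ≈ 7350 m/s.
Stage 3: m₀ = 35,380 kg, m_f = 35,380 − 26,600 = 8,780 kg; Δv = 262×9.81×ln(4.03) = 2570.2×1.3937 ≈ 3582 m/s.
Total Δv = 3158 + 7350 + 3582 = 14090 m/s.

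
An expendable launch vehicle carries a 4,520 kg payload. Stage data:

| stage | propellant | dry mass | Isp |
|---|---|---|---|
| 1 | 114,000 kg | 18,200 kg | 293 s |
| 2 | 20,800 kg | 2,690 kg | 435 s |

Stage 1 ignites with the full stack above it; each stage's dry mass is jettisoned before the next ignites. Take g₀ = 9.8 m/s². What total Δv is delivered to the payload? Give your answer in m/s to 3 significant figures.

Δv ≈ 9360 m/s

Ignition mass of stage 1 = 114,000+18,200 + 20,800+2,690 + 4,520 = 160,210 kg.
Stage 1: m₀ = 160,210 kg, m_f = 160,210 − 114,000 = 46,210 kg; Δv = 293×9.8×ln(3.467) = 2871.4×1.2433 ≈ 3570 m/s.
Stage 2: m₀ = 28,010 kg, m_f = 28,010 − 20,800 = 7,210 kg; Δv = 435×9.8×ln(3.885) = 4263.0×1.3571 ≈ 5785 m/s.
Total Δv = 3570 + 5785 = 9355 m/s.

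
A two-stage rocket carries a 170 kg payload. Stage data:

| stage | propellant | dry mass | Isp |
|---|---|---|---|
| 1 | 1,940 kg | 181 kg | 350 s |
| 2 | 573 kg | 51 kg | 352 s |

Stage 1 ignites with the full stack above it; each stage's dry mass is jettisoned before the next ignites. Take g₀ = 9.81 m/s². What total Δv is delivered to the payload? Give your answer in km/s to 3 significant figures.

Δv ≈ 8.18 km/s

Ignition mass of stage 1 = 1,940+181 + 573+51 + 170 = 2,915 kg.
Stage 1: m₀ = 2,915 kg, m_f = 2,915 − 1,940 = 975 kg; Δv = 350×9.81×ln(2.99) = 3433.5×1.0952 ≈ 3760 m/s.
Stage 2: m₀ = 794 kg, m_f = 794 − 573 = 221 kg; Δv = 352×9.81×ln(3.593) = 3453.1×1.2789 ≈ 4416 m/s.
Total Δv = 3760 + 4416 = 8176 m/s.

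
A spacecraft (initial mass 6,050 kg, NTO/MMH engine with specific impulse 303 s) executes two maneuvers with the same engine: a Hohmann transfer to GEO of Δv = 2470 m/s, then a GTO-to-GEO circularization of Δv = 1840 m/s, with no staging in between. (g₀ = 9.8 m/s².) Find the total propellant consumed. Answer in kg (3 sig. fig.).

total propellant consumed ≈ 4630 kg

v_e = Isp · g₀ = 303 × 9.8 = 2969.4 m/s.
After the first burn: m = 6050 × exp(−2470/2969.4) = 6050 × 0.43526 = 2,633.32 kg.
After the second burn: m = 2,633.32 × exp(−1840/2969.4) = 2,633.32 × 0.53813 = 1,417.07 kg.
Total propellant = m₀ − m_final = 6050 − 1,417.07 = 4,632.93 kg.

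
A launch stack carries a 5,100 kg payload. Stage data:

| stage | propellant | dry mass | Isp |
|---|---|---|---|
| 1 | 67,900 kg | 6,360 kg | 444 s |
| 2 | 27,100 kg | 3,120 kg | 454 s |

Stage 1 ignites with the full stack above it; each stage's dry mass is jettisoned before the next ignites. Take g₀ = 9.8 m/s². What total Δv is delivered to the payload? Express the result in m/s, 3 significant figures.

Δv ≈ 10700 m/s

Ignition mass of stage 1 = 67,900+6,360 + 27,100+3,120 + 5,100 = 109,580 kg.
Stage 1: m₀ = 109,580 kg, m_f = 109,580 − 67,900 = 41,680 kg; Δv = 444×9.8×ln(2.629) = 4351.2×0.9666 ≈ 4206 m/s.
Stage 2: m₀ = 35,320 kg, m_f = 35,320 − 27,100 = 8,220 kg; Δv = 454×9.8×ln(4.297) = 4449.2×1.4579 ≈ 6486 m/s.
Total Δv = 4206 + 6486 = 10692 m/s.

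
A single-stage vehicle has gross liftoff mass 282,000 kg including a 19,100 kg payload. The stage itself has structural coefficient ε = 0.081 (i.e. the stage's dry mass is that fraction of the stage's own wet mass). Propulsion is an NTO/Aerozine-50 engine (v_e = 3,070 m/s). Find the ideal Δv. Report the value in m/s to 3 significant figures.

Stage wet mass = m₀ − payload = 282,000 − 19,100 = 262,900 kg.
Stage dry mass = ε × stage wet mass = 0.081 × 262,900 = 21,294.9 kg.
Burnout mass m_f = stage dry + payload = 21,294.9 + 19,100 = 40,394.9 kg.
From the ideal rocket equation, Δv = v_e · ln(282,000/40,394.9) = 3070.0 × ln(6.981) = 3070.0 × 1.9432 ≈ 5966 m/s.

Δv ≈ 5970 m/s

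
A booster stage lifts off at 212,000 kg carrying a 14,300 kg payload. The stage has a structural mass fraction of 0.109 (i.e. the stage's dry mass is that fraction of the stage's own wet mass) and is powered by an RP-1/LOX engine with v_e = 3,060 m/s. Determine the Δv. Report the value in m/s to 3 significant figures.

Δv ≈ 5440 m/s

Stage wet mass = m₀ − payload = 212,000 − 14,300 = 197,700 kg.
Stage dry mass = ε × stage wet mass = 0.109 × 197,700 = 21,549.3 kg.
Burnout mass m_f = stage dry + payload = 21,549.3 + 14,300 = 35,849.3 kg.
Using Δv = v_e ln(m₀/m_f): Δv = v_e · ln(212,000/35,849.3) = 3060.0 × ln(5.914) = 3060.0 × 1.7773 ≈ 5438 m/s.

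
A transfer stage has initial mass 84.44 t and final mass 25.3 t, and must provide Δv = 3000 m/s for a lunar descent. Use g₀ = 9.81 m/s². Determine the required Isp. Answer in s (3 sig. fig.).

ln(m₀/m_f) = ln(84440/25300) = ln(3.338) = 1.2052.
Using Δv = v_e ln(m₀/m_f): v_e = Δv / ln(m₀/m_f) = 3000 / 1.2052 = 2489.1 m/s.
Isp = v_e / g₀ = 2489.1 / 9.81 = 253.7 s.

Isp ≈ 254 s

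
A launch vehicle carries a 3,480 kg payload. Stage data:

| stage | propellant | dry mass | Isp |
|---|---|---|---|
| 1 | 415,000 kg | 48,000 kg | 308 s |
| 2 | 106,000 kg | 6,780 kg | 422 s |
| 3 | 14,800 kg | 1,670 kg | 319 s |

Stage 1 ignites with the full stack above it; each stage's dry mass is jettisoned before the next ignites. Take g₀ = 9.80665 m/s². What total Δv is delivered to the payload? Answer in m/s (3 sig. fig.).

Ignition mass of stage 1 = 415,000+48,000 + 106,000+6,780 + 14,800+1,670 + 3,480 = 595,730 kg.
Stage 1: m₀ = 595,730 kg, m_f = 595,730 − 415,000 = 180,730 kg; Δv = 308×9.80665×ln(3.296) = 3020.4×1.1928 ≈ 3603 m/s.
Stage 2: m₀ = 132,730 kg, m_f = 132,730 − 106,000 = 26,730 kg; Δv = 422×9.80665×ln(4.966) = 4138.4×1.6025 ≈ 6632 m/s.
Stage 3: m₀ = 19,950 kg, m_f = 19,950 − 14,800 = 5,150 kg; Δv = 319×9.80665×ln(3.874) = 3128.3×1.3542 ≈ 4236 m/s.
Total Δv = 3603 + 6632 + 4236 = 14471 m/s.

Δv ≈ 14500 m/s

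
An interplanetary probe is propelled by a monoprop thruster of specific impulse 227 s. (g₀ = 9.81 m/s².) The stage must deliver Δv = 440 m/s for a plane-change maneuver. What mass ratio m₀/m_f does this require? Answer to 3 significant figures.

mass ratio ≈ 1.22

v_e = Isp · g₀ = 227 × 9.81 = 2226.9 m/s.
Rocket equation: m₀/m_f = exp(Δv / v_e) = exp(440 / 2226.9) = exp(0.1976) = 1.2185.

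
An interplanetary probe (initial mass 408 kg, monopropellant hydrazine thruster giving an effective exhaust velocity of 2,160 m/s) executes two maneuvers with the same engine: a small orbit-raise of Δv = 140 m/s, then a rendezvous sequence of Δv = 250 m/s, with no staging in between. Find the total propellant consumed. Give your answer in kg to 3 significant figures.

After the first burn: m = 408 × exp(−140/2160.0) = 408 × 0.93724 = 382.394 kg.
After the second burn: m = 382.394 × exp(−250/2160.0) = 382.394 × 0.89071 = 340.602 kg.
Total propellant = m₀ − m_final = 408 − 340.602 = 67.398 kg.

total propellant consumed ≈ 67.4 kg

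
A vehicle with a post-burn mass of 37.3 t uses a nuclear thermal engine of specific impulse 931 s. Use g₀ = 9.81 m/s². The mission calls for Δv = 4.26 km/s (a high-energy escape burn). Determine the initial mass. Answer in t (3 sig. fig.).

v_e = Isp · g₀ = 931 × 9.81 = 9133.1 m/s.
By the Tsiolkovsky rocket equation, m₀/m_f = exp(Δv / v_e) = exp(4260 / 9133.1) = exp(0.4664) = 1.5943.
m₀ = m_f × 1.5943 = 37.3 × 1.5943 = 59.4674 t.

initial mass ≈ 59.5 t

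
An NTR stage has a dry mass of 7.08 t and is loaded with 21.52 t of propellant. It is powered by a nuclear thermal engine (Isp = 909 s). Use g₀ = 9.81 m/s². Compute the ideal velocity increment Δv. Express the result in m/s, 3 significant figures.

v_e = Isp · g₀ = 909 × 9.81 = 8917.3 m/s.
m₀ = m_dry + m_prop = 7.08 + 21.52 = 28.6 t.
Using Δv = v_e ln(m₀/m_f): Δv = v_e · ln(m₀/m_f) = 8917.3 × ln(4.04) = 8917.3 × 1.3961 ≈ 12449.7 m/s.

Δv ≈ 12400 m/s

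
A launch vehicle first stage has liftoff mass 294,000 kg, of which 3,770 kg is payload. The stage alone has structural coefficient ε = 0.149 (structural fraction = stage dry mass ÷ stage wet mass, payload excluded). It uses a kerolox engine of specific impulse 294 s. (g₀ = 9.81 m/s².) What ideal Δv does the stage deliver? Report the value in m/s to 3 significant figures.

Stage wet mass = m₀ − payload = 294,000 − 3,770 = 290,230 kg.
Stage dry mass = ε × stage wet mass = 0.149 × 290,230 = 43,244.3 kg.
Burnout mass m_f = stage dry + payload = 43,244.3 + 3,770 = 47,014.3 kg.
v_e = Isp · g₀ = 294 × 9.81 = 2884.1 m/s.
By the Tsiolkovsky rocket equation, Δv = v_e · ln(294,000/47,014.3) = 2884.1 × ln(6.253) = 2884.1 × 1.8331 ≈ 5287 m/s.

Δv ≈ 5290 m/s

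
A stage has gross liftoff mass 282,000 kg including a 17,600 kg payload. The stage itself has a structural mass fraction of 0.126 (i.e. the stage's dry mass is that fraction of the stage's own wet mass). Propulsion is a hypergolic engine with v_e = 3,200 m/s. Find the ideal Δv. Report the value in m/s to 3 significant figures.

Stage wet mass = m₀ − payload = 282,000 − 17,600 = 264,400 kg.
Stage dry mass = ε × stage wet mass = 0.126 × 264,400 = 33,314.4 kg.
Burnout mass m_f = stage dry + payload = 33,314.4 + 17,600 = 50,914.4 kg.
By the Tsiolkovsky rocket equation, Δv = v_e · ln(282,000/50,914.4) = 3200.0 × ln(5.539) = 3200.0 × 1.7118 ≈ 5478 m/s.

Δv ≈ 5480 m/s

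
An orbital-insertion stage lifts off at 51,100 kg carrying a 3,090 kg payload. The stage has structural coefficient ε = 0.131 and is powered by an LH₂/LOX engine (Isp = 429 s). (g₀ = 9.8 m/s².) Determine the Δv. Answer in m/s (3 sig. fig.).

Δv ≈ 7130 m/s

Stage wet mass = m₀ − payload = 51,100 − 3,090 = 48,010 kg.
Stage dry mass = ε × stage wet mass = 0.131 × 48,010 = 6,289.31 kg.
Burnout mass m_f = stage dry + payload = 6,289.31 + 3,090 = 9,379.31 kg.
v_e = Isp · g₀ = 429 × 9.8 = 4204.2 m/s.
Rocket equation: Δv = v_e · ln(51,100/9,379.31) = 4204.2 × ln(5.448) = 4204.2 × 1.6953 ≈ 7127 m/s.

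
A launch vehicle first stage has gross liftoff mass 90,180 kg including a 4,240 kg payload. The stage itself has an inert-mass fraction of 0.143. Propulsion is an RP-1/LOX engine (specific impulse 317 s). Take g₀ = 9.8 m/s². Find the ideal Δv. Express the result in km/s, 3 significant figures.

Δv ≈ 5.27 km/s

Stage wet mass = m₀ − payload = 90,180 − 4,240 = 85,940 kg.
Stage dry mass = ε × stage wet mass = 0.143 × 85,940 = 12,289.4 kg.
Burnout mass m_f = stage dry + payload = 12,289.4 + 4,240 = 16,529.4 kg.
v_e = Isp · g₀ = 317 × 9.8 = 3106.6 m/s.
From the ideal rocket equation, Δv = v_e · ln(90,180/16,529.4) = 3106.6 × ln(5.456) = 3106.6 × 1.6967 ≈ 5271 m/s.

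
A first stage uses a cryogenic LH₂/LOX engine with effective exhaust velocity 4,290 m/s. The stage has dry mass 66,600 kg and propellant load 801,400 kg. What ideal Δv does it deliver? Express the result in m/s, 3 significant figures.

Δv ≈ 11000 m/s

m₀ = m_dry + m_prop = 66,600 + 801,400 = 868,000 kg.
Using Δv = v_e ln(m₀/m_f): Δv = v_e · ln(m₀/m_f) = 4290.0 × ln(13.03) = 4290.0 × 2.5675 ≈ 11014.5 m/s.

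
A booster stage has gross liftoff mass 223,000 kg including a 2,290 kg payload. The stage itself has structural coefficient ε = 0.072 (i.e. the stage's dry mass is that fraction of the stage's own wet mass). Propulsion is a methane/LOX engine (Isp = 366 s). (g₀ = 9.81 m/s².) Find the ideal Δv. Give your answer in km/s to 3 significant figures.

Δv ≈ 9.00 km/s

Stage wet mass = m₀ − payload = 223,000 − 2,290 = 220,710 kg.
Stage dry mass = ε × stage wet mass = 0.072 × 220,710 = 15,891.1 kg.
Burnout mass m_f = stage dry + payload = 15,891.1 + 2,290 = 18,181.1 kg.
v_e = Isp · g₀ = 366 × 9.81 = 3590.5 m/s.
By the Tsiolkovsky rocket equation, Δv = v_e · ln(223,000/18,181.1) = 3590.5 × ln(12.27) = 3590.5 × 2.5068 ≈ 9001 m/s.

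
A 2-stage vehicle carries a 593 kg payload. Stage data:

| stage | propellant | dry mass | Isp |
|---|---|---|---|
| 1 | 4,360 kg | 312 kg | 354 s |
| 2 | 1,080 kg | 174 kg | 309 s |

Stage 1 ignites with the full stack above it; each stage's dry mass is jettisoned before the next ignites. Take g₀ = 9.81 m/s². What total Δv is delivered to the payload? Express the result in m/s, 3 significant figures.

Ignition mass of stage 1 = 4,360+312 + 1,080+174 + 593 = 6,519 kg.
Stage 1: m₀ = 6,519 kg, m_f = 6,519 − 4,360 = 2,159 kg; Δv = 354×9.81×ln(3.019) = 3472.7×1.1051 ≈ 3838 m/s.
Stage 2: m₀ = 1,847 kg, m_f = 1,847 − 1,080 = 767 kg; Δv = 309×9.81×ln(2.408) = 3031.3×0.8788 ≈ 2664 m/s.
Total Δv = 3838 + 2664 = 6502 m/s.

Δv ≈ 6500 m/s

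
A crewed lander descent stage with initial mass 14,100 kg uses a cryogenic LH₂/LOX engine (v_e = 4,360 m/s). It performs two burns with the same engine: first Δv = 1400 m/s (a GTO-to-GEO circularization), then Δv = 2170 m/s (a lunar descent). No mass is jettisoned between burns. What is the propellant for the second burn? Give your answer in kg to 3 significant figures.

After the first burn: m = 14100 × exp(−1400/4360.0) = 14100 × 0.72535 = 10,227.4 kg.
After the second burn: m = 10,227.4 × exp(−2170/4360.0) = 10,227.4 × 0.60792 = 6,217.44 kg.
Second-burn propellant = 10,227.4 − 6,217.44 = 4,009.96 kg.

propellant for the second burn ≈ 4010 kg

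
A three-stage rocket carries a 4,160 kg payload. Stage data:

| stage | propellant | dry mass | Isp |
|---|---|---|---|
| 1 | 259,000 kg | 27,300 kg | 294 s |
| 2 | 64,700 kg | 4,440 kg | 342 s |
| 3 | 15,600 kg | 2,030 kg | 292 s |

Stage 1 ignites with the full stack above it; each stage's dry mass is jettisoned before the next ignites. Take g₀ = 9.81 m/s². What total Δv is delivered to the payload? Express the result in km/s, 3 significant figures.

Ignition mass of stage 1 = 259,000+27,300 + 64,700+4,440 + 15,600+2,030 + 4,160 = 377,230 kg.
Stage 1: m₀ = 377,230 kg, m_f = 377,230 − 259,000 = 118,230 kg; Δv = 294×9.81×ln(3.191) = 2884.1×1.1602 ≈ 3346 m/s.
Stage 2: m₀ = 90,930 kg, m_f = 90,930 − 64,700 = 26,230 kg; Δv = 342×9.81×ln(3.467) = 3355.0×1.2432 ≈ 4171 m/s.
Stage 3: m₀ = 21,790 kg, m_f = 21,790 − 15,600 = 6,190 kg; Δv = 292×9.81×ln(3.52) = 2864.5×1.2585 ≈ 3605 m/s.
Total Δv = 3346 + 4171 + 3605 = 11122 m/s.

Δv ≈ 11.1 km/s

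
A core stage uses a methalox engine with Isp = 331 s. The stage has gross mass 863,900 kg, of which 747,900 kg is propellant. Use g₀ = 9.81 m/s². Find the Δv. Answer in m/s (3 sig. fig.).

Δv ≈ 6520 m/s

v_e = Isp · g₀ = 331 × 9.81 = 3247.1 m/s.
m_f = m₀ − m_prop = 863,900 − 747,900 = 116,000 kg.
From the ideal rocket equation, Δv = v_e · ln(m₀/m_f) = 3247.1 × ln(7.447) = 3247.1 × 2.0079 ≈ 6519.8 m/s.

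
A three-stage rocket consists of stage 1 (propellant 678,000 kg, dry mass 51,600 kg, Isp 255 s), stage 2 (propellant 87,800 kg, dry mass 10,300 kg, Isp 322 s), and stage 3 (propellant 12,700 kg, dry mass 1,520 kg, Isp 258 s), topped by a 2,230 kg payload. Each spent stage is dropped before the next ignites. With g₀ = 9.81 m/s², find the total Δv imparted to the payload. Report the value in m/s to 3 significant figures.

Ignition mass of stage 1 = 678,000+51,600 + 87,800+10,300 + 12,700+1,520 + 2,230 = 844,150 kg.
Stage 1: m₀ = 844,150 kg, m_f = 844,150 − 678,000 = 166,150 kg; Δv = 255×9.81×ln(5.081) = 2501.6×1.6254 ≈ 4066 m/s.
Stage 2: m₀ = 114,550 kg, m_f = 114,550 − 87,800 = 26,750 kg; Δv = 322×9.81×ln(4.282) = 3158.8×1.4545 ≈ 4594 m/s.
Stage 3: m₀ = 16,450 kg, m_f = 16,450 − 12,700 = 3,750 kg; Δv = 258×9.81×ln(4.387) = 2531.0×1.4786 ≈ 3742 m/s.
Total Δv = 4066 + 4594 + 3742 = 12402 m/s.

Δv ≈ 12400 m/s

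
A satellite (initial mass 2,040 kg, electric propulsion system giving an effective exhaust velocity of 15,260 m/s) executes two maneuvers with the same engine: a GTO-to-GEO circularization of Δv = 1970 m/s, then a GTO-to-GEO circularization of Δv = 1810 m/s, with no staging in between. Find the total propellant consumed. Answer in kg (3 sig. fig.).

total propellant consumed ≈ 448 kg

After the first burn: m = 2040 × exp(−1970/15260.0) = 2040 × 0.87889 = 1,792.94 kg.
After the second burn: m = 1,792.94 × exp(−1810/15260.0) = 1,792.94 × 0.88815 = 1,592.4 kg.
Total propellant = m₀ − m_final = 2040 − 1,592.4 = 447.6 kg.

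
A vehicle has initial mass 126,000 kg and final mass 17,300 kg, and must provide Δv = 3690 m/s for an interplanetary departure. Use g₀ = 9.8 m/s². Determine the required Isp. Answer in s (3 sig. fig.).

ln(m₀/m_f) = ln(126000/17300) = ln(7.283) = 1.9856.
Using Δv = v_e ln(m₀/m_f): v_e = Δv / ln(m₀/m_f) = 3690 / 1.9856 = 1858.4 m/s.
Isp = v_e / g₀ = 1858.4 / 9.8 = 189.6 s.

Isp ≈ 190 s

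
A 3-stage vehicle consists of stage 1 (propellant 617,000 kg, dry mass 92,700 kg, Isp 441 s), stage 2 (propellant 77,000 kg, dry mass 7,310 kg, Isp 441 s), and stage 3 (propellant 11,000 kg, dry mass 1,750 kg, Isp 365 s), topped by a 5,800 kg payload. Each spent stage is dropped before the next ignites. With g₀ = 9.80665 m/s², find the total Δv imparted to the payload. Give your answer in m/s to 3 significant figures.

Ignition mass of stage 1 = 617,000+92,700 + 77,000+7,310 + 11,000+1,750 + 5,800 = 812,560 kg.
Stage 1: m₀ = 812,560 kg, m_f = 812,560 − 617,000 = 195,560 kg; Δv = 441×9.80665×ln(4.155) = 4324.7×1.4243 ≈ 6160 m/s.
Stage 2: m₀ = 102,860 kg, m_f = 102,860 − 77,000 = 25,860 kg; Δv = 441×9.80665×ln(3.978) = 4324.7×1.3807 ≈ 5971 m/s.
Stage 3: m₀ = 18,550 kg, m_f = 18,550 − 11,000 = 7,550 kg; Δv = 365×9.80665×ln(2.457) = 3579.4×0.8989 ≈ 3218 m/s.
Total Δv = 6160 + 5971 + 3218 = 15349 m/s.

Δv ≈ 15300 m/s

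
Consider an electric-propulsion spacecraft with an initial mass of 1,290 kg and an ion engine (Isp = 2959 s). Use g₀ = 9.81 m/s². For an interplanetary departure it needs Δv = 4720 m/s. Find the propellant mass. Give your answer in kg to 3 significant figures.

propellant mass ≈ 194 kg

v_e = Isp · g₀ = 2959 × 9.81 = 29027.8 m/s.
m₀/m_f = exp(Δv / v_e) = exp(4720 / 29027.8) = exp(0.1626) = 1.1766.
m_f = 1,290 / 1.1766 = 1,096.38 kg, so propellant = m₀ − m_f = 1,290 − 1,096.38 = 193.62 kg.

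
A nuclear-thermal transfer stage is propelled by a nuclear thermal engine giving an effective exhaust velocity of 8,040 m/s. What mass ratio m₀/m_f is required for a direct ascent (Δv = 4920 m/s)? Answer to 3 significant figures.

mass ratio ≈ 1.84

m₀/m_f = exp(Δv / v_e) = exp(4920 / 8040.0) = exp(0.6119) = 1.8440.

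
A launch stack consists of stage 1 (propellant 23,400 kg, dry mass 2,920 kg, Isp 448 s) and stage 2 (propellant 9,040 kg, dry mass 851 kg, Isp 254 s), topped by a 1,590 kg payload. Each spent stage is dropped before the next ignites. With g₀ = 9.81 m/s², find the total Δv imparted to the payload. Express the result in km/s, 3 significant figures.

Δv ≈ 8.10 km/s

Ignition mass of stage 1 = 23,400+2,920 + 9,040+851 + 1,590 = 37,801 kg.
Stage 1: m₀ = 37,801 kg, m_f = 37,801 − 23,400 = 14,401 kg; Δv = 448×9.81×ln(2.625) = 4394.9×0.9650 ≈ 4241 m/s.
Stage 2: m₀ = 11,481 kg, m_f = 11,481 − 9,040 = 2,441 kg; Δv = 254×9.81×ln(4.703) = 2491.7×1.5483 ≈ 3858 m/s.
Total Δv = 4241 + 3858 = 8099 m/s.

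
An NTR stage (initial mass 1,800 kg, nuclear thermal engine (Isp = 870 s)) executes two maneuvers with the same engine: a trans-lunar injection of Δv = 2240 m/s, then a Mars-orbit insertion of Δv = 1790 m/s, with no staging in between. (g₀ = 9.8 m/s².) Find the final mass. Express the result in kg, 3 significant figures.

final mass ≈ 1120 kg

v_e = Isp · g₀ = 870 × 9.8 = 8526.0 m/s.
After the first burn: m = 1800 × exp(−2240/8526.0) = 1800 × 0.76895 = 1,384.11 kg.
After the second burn: m = 1,384.11 × exp(−1790/8526.0) = 1,384.11 × 0.81063 = 1,122 kg.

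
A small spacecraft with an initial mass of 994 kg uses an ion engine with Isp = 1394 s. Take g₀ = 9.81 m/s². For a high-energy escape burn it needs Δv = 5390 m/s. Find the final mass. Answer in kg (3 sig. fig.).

final mass ≈ 670 kg

v_e = Isp · g₀ = 1394 × 9.81 = 13675.1 m/s.
Rocket equation: m₀/m_f = exp(Δv / v_e) = exp(5390 / 13675.1) = exp(0.3941) = 1.4831.
m_f = m₀ / 1.4831 = 994 / 1.4831 = 670.218 kg.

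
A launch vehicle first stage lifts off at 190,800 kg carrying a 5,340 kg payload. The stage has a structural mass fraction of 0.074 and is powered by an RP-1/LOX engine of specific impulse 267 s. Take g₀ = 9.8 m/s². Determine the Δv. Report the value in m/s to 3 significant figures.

Δv ≈ 6030 m/s

Stage wet mass = m₀ − payload = 190,800 − 5,340 = 185,460 kg.
Stage dry mass = ε × stage wet mass = 0.074 × 185,460 = 13,724 kg.
Burnout mass m_f = stage dry + payload = 13,724 + 5,340 = 19,064 kg.
v_e = Isp · g₀ = 267 × 9.8 = 2616.6 m/s.
Δv = v_e · ln(190,800/19,064) = 2616.6 × ln(10.01) = 2616.6 × 2.3034 ≈ 6027 m/s.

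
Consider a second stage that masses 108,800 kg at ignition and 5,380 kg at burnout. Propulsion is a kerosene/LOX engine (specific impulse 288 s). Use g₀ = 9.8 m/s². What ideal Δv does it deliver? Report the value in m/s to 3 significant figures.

Δv ≈ 8490 m/s

v_e = Isp · g₀ = 288 × 9.8 = 2822.4 m/s.
By the Tsiolkovsky rocket equation, Δv = v_e · ln(m₀/m_f) = 2822.4 × ln(20.22) = 2822.4 × 3.0068 ≈ 8486.5 m/s.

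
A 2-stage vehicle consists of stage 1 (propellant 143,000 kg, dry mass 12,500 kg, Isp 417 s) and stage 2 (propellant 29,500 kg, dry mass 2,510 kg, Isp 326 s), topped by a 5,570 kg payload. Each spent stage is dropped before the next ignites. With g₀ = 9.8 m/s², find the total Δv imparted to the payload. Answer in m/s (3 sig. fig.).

Ignition mass of stage 1 = 143,000+12,500 + 29,500+2,510 + 5,570 = 193,080 kg.
Stage 1: m₀ = 193,080 kg, m_f = 193,080 − 143,000 = 50,080 kg; Δv = 417×9.8×ln(3.855) = 4086.6×1.3495 ≈ 5515 m/s.
Stage 2: m₀ = 37,580 kg, m_f = 37,580 − 29,500 = 8,080 kg; Δv = 326×9.8×ln(4.651) = 3194.8×1.5371 ≈ 4911 m/s.
Total Δv = 5515 + 4911 = 10426 m/s.

Δv ≈ 10400 m/s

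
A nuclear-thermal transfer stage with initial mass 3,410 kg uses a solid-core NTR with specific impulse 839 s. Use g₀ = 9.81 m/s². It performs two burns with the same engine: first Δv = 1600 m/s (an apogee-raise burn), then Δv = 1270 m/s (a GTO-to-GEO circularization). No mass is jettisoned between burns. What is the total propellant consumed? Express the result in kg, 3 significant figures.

v_e = Isp · g₀ = 839 × 9.81 = 8230.6 m/s.
After the first burn: m = 3410 × exp(−1600/8230.6) = 3410 × 0.82333 = 2,807.56 kg.
After the second burn: m = 2,807.56 × exp(−1270/8230.6) = 2,807.56 × 0.85701 = 2,406.11 kg.
Total propellant = m₀ − m_final = 3410 − 2,406.11 = 1,003.89 kg.

total propellant consumed ≈ 1000 kg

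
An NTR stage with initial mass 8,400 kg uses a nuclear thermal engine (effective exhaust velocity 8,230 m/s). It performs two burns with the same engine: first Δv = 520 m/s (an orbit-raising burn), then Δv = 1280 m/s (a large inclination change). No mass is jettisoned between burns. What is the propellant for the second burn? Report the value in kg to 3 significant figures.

After the first burn: m = 8400 × exp(−520/8230.0) = 8400 × 0.93877 = 7,885.67 kg.
After the second burn: m = 7,885.67 × exp(−1280/8230.0) = 7,885.67 × 0.85596 = 6,749.82 kg.
Second-burn propellant = 7,885.67 − 6,749.82 = 1,135.85 kg.

propellant for the second burn ≈ 1140 kg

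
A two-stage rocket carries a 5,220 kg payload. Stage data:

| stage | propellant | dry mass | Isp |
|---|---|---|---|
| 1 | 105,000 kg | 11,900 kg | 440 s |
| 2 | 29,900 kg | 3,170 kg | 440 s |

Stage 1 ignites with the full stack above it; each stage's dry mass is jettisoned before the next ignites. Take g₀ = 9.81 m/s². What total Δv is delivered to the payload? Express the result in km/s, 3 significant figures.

Ignition mass of stage 1 = 105,000+11,900 + 29,900+3,170 + 5,220 = 155,190 kg.
Stage 1: m₀ = 155,190 kg, m_f = 155,190 − 105,000 = 50,190 kg; Δv = 440×9.81×ln(3.092) = 4316.4×1.1288 ≈ 4873 m/s.
Stage 2: m₀ = 38,290 kg, m_f = 38,290 − 29,900 = 8,390 kg; Δv = 440×9.81×ln(4.564) = 4316.4×1.5181 ≈ 6553 m/s.
Total Δv = 4873 + 6553 = 11426 m/s.

Δv ≈ 11.4 km/s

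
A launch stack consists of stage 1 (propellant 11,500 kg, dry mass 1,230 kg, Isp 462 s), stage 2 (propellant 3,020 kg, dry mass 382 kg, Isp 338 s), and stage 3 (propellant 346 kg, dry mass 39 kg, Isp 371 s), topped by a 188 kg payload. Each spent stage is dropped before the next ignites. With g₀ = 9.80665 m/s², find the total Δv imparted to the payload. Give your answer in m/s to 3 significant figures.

Ignition mass of stage 1 = 11,500+1,230 + 3,020+382 + 346+39 + 188 = 16,705 kg.
Stage 1: m₀ = 16,705 kg, m_f = 16,705 − 11,500 = 5,205 kg; Δv = 462×9.80665×ln(3.209) = 4530.7×1.1661 ≈ 5283 m/s.
Stage 2: m₀ = 3,975 kg, m_f = 3,975 − 3,020 = 955 kg; Δv = 338×9.80665×ln(4.162) = 3314.6×1.4261 ≈ 4727 m/s.
Stage 3: m₀ = 573 kg, m_f = 573 − 346 = 227 kg; Δv = 371×9.80665×ln(2.524) = 3638.3×0.9259 ≈ 3369 m/s.
Total Δv = 5283 + 4727 + 3369 = 13379 m/s.

Δv ≈ 13400 m/s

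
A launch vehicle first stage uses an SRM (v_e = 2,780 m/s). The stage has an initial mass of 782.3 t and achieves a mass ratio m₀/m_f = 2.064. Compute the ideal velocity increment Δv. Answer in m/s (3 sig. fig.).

From the ideal rocket equation, Δv = v_e · ln(2.064) = 2780.0 × 0.7246 ≈ 2014.5 m/s.

Δv ≈ 2010 m/s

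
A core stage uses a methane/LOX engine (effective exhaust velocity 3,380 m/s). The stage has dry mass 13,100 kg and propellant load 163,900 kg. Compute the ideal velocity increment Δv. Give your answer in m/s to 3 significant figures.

Δv ≈ 8800 m/s

m₀ = m_dry + m_prop = 13,100 + 163,900 = 177,000 kg.
Δv = v_e · ln(m₀/m_f) = 3380.0 × ln(13.51) = 3380.0 × 2.6035 ≈ 8800.0 m/s.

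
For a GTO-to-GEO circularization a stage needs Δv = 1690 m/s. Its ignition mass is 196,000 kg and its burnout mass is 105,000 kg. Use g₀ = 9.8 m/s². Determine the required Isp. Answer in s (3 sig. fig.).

Isp ≈ 276 s

ln(m₀/m_f) = ln(196000/105000) = ln(1.867) = 0.6242.
From the ideal rocket equation, v_e = Δv / ln(m₀/m_f) = 1690 / 0.6242 = 2707.7 m/s.
Isp = v_e / g₀ = 2707.7 / 9.8 = 276.3 s.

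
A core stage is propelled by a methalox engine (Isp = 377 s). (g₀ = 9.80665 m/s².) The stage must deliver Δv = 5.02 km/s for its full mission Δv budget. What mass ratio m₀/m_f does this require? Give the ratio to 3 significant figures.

v_e = Isp · g₀ = 377 × 9.80665 = 3697.1 m/s.
m₀/m_f = exp(Δv / v_e) = exp(5020 / 3697.1) = exp(1.3578) = 3.8877.

mass ratio ≈ 3.89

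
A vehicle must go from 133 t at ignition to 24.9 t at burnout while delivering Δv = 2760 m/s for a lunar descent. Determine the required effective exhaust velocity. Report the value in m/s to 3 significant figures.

ln(m₀/m_f) = ln(133000/24900) = ln(5.341) = 1.6755.
v_e = Δv / ln(m₀/m_f) = 2760 / 1.6755 = 1647.3 m/s.

v_e ≈ 1650 m/s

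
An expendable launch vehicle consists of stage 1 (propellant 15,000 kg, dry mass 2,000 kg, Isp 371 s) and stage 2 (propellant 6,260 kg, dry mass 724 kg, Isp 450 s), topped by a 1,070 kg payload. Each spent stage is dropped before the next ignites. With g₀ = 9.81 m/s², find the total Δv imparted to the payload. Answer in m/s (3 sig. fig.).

Δv ≈ 9950 m/s

Ignition mass of stage 1 = 15,000+2,000 + 6,260+724 + 1,070 = 25,054 kg.
Stage 1: m₀ = 25,054 kg, m_f = 25,054 − 15,000 = 10,054 kg; Δv = 371×9.81×ln(2.492) = 3639.5×0.9131 ≈ 3323 m/s.
Stage 2: m₀ = 8,054 kg, m_f = 8,054 − 6,260 = 1,794 kg; Δv = 450×9.81×ln(4.489) = 4414.5×1.5017 ≈ 6629 m/s.
Total Δv = 3323 + 6629 = 9952 m/s.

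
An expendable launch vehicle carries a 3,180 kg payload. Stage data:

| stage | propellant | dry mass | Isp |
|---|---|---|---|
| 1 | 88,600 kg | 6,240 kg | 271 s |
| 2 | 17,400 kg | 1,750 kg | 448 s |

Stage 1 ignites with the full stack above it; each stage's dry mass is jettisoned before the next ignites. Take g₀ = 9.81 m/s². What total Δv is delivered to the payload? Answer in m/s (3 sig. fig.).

Δv ≈ 10400 m/s

Ignition mass of stage 1 = 88,600+6,240 + 17,400+1,750 + 3,180 = 117,170 kg.
Stage 1: m₀ = 117,170 kg, m_f = 117,170 − 88,600 = 28,570 kg; Δv = 271×9.81×ln(4.101) = 2658.5×1.4113 ≈ 3752 m/s.
Stage 2: m₀ = 22,330 kg, m_f = 22,330 − 17,400 = 4,930 kg; Δv = 448×9.81×ln(4.529) = 4394.9×1.5106 ≈ 6639 m/s.
Total Δv = 3752 + 6639 = 10391 m/s.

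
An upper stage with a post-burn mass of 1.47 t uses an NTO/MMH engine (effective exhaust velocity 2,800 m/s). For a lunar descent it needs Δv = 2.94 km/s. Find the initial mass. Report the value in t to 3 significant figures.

m₀/m_f = exp(Δv / v_e) = exp(2940 / 2800.0) = exp(1.0500) = 2.8577.
m₀ = m_f × 2.8577 = 1.47 × 2.8577 = 4.20082 t.

initial mass ≈ 4.20 t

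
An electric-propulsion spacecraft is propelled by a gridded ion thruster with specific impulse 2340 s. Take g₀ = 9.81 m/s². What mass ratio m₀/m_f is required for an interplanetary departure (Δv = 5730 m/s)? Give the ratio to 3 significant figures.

v_e = Isp · g₀ = 2340 × 9.81 = 22955.4 m/s.
Using Δv = v_e ln(m₀/m_f): m₀/m_f = exp(Δv / v_e) = exp(5730 / 22955.4) = exp(0.2496) = 1.2835.

mass ratio ≈ 1.28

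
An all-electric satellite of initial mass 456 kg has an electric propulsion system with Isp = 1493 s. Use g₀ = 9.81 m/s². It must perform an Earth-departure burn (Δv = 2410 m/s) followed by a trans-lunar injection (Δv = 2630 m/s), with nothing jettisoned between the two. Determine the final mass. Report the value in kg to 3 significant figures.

final mass ≈ 323 kg

v_e = Isp · g₀ = 1493 × 9.81 = 14646.3 m/s.
After the first burn: m = 456 × exp(−2410/14646.3) = 456 × 0.84828 = 386.816 kg.
After the second burn: m = 386.816 × exp(−2630/14646.3) = 386.816 × 0.83563 = 323.235 kg.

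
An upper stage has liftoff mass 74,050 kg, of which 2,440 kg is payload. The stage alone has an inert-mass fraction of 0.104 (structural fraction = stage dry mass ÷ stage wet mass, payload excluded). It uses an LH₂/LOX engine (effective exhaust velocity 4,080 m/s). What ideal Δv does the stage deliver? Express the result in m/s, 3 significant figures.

Stage wet mass = m₀ − payload = 74,050 − 2,440 = 71,610 kg.
Stage dry mass = ε × stage wet mass = 0.104 × 71,610 = 7,447.44 kg.
Burnout mass m_f = stage dry + payload = 7,447.44 + 2,440 = 9,887.44 kg.
Δv = v_e · ln(74,050/9,887.44) = 4080.0 × ln(7.489) = 4080.0 × 2.0135 ≈ 8215 m/s.

Δv ≈ 8210 m/s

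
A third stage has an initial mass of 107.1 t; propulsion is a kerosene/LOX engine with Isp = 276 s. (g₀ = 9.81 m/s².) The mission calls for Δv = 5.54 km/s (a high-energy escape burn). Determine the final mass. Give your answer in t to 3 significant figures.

v_e = Isp · g₀ = 276 × 9.81 = 2707.6 m/s.
Using Δv = v_e ln(m₀/m_f): m₀/m_f = exp(Δv / v_e) = exp(5540 / 2707.6) = exp(2.0461) = 7.7378.
m_f = m₀ / 7.7378 = 107.1 / 7.7378 = 13.8411 t.

final mass ≈ 13.8 t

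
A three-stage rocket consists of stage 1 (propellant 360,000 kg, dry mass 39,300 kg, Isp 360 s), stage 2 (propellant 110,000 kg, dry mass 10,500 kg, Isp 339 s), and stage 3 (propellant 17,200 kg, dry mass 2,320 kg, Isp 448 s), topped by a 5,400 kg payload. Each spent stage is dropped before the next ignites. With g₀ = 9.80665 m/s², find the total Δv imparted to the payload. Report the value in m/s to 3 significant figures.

Ignition mass of stage 1 = 360,000+39,300 + 110,000+10,500 + 17,200+2,320 + 5,400 = 544,720 kg.
Stage 1: m₀ = 544,720 kg, m_f = 544,720 − 360,000 = 184,720 kg; Δv = 360×9.80665×ln(2.949) = 3530.4×1.0814 ≈ 3818 m/s.
Stage 2: m₀ = 145,420 kg, m_f = 145,420 − 110,000 = 35,420 kg; Δv = 339×9.80665×ln(4.106) = 3324.5×1.4123 ≈ 4695 m/s.
Stage 3: m₀ = 24,920 kg, m_f = 24,920 − 17,200 = 7,720 kg; Δv = 448×9.80665×ln(3.228) = 4393.4×1.1719 ≈ 5148 m/s.
Total Δv = 3818 + 4695 + 5148 = 13661 m/s.

Δv ≈ 13700 m/s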